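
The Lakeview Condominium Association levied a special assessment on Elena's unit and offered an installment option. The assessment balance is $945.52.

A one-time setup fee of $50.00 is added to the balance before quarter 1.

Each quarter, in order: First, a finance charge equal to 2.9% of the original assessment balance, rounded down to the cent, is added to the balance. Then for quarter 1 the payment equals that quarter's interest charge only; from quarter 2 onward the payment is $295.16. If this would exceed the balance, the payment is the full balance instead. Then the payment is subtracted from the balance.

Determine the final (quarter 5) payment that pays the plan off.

$219.72

Quarter 1: $995.52 +$27.42 interest = $1,022.94; pay $27.42 → $995.52
Quarter 2: $995.52 +$27.42 interest = $1,022.94; pay $295.16 → $727.78
Quarter 3: $727.78 +$27.42 interest = $755.20; pay $295.16 → $460.04
Quarter 4: $460.04 +$27.42 interest = $487.46; pay $295.16 → $192.30
Quarter 5: $192.30 +$27.42 interest = $219.72; pay $219.72 → $0.00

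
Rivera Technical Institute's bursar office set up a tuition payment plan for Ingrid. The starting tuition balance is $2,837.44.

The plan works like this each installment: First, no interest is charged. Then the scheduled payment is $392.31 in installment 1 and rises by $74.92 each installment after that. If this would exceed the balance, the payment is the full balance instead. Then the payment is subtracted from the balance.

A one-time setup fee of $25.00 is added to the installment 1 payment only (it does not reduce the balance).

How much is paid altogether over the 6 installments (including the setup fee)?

Installment 1: opening $2,837.44; payment $392.31 (+ $25.00 fee); balance $2,445.13
Installment 2: opening $2,445.13; payment $467.23; balance $1,977.90
Installment 3: opening $1,977.90; payment $542.15; balance $1,435.75
Installment 4: opening $1,435.75; payment $617.07; balance $818.68
Installment 5: opening $818.68; payment $691.99; balance $126.69
Installment 6: opening $126.69; payment $126.69; balance $0.00
Total paid: $2,862.44

$2,862.44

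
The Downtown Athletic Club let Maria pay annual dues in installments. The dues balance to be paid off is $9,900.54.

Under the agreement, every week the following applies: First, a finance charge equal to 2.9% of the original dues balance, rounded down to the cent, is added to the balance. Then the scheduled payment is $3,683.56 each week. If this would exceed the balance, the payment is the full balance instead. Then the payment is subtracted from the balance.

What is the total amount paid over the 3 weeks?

$10,761.87

# | Opening | Interest | Payment | End bal
1 | $9,900.54 | $287.11 | $3,683.56 | $6,504.09
2 | $6,504.09 | $287.11 | $3,683.56 | $3,107.64
3 | $3,107.64 | $287.11 | $3,394.75 | $0.00
Total paid: $10,761.87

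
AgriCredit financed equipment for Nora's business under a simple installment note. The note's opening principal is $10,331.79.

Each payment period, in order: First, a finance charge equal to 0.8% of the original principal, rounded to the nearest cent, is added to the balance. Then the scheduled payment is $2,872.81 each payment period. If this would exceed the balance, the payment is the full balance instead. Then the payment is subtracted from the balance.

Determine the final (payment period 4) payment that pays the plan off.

$2,043.96

# | Opening | Interest | Payment | End bal
1 | $10,331.79 | $82.65 | $2,872.81 | $7,541.63
2 | $7,541.63 | $82.65 | $2,872.81 | $4,751.47
3 | $4,751.47 | $82.65 | $2,872.81 | $1,961.31
4 | $1,961.31 | $82.65 | $2,043.96 | $0.00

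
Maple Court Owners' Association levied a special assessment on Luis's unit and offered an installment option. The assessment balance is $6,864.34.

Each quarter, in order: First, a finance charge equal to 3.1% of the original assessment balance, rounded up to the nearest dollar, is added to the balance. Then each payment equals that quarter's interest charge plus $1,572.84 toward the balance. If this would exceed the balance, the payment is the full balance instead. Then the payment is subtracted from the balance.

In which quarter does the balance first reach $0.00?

5

Quarter 1: $6,864.34 +$213.00 interest = $7,077.34; pay $1,785.84 → $5,291.50
Quarter 2: $5,291.50 +$213.00 interest = $5,504.50; pay $1,785.84 → $3,718.66
Quarter 3: $3,718.66 +$213.00 interest = $3,931.66; pay $1,785.84 → $2,145.82
Quarter 4: $2,145.82 +$213.00 interest = $2,358.82; pay $1,785.84 → $572.98
Quarter 5: $572.98 +$213.00 interest = $785.98; pay $785.98 → $0.00
Balance reaches $0.00 in quarter 5.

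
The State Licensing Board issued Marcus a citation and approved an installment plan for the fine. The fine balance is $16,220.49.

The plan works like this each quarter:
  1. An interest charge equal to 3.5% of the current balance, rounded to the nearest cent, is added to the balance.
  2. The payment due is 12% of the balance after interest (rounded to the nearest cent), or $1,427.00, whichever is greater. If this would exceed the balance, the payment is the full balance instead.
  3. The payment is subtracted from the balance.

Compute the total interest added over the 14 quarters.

# | Opening | Interest | Payment | End bal
1 | $16,220.49 | $567.72 | $2,014.59 | $14,773.62
2 | $14,773.62 | $517.08 | $1,834.88 | $13,455.82
3 | $13,455.82 | $470.95 | $1,671.21 | $12,255.56
4 | $12,255.56 | $428.94 | $1,522.14 | $11,162.36
5 | $11,162.36 | $390.68 | $1,427.00 | $10,126.04
6 | $10,126.04 | $354.41 | $1,427.00 | $9,053.45
7 | $9,053.45 | $316.87 | $1,427.00 | $7,943.32
8 | $7,943.32 | $278.02 | $1,427.00 | $6,794.34
9 | $6,794.34 | $237.80 | $1,427.00 | $5,605.14
10 | $5,605.14 | $196.18 | $1,427.00 | $4,374.32
11 | $4,374.32 | $153.10 | $1,427.00 | $3,100.42
12 | $3,100.42 | $108.51 | $1,427.00 | $1,781.93
13 | $1,781.93 | $62.37 | $1,427.00 | $417.30
14 | $417.30 | $14.61 | $431.91 | $0.00
Total interest: $567.72 + $517.08 + $470.95 + $428.94 + $390.68 + $354.41 + $316.87 + $278.02 + $237.80 + $196.18 + $153.10 + $108.51 + $62.37 + $14.61 = $4,097.24

$4,097.24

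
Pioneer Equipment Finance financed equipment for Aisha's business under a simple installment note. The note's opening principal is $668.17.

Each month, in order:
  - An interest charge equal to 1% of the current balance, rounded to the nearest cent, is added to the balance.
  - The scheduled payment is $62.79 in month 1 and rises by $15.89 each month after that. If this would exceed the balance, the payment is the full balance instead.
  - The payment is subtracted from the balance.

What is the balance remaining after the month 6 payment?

$81.43

Month 1: opening $668.17; interest $6.68 → $674.85; payment $62.79; balance $612.06
Month 2: opening $612.06; interest $6.12 → $618.18; payment $78.68; balance $539.50
Month 3: opening $539.50; interest $5.40 → $544.90; payment $94.57; balance $450.33
Month 4: opening $450.33; interest $4.50 → $454.83; payment $110.46; balance $344.37
Month 5: opening $344.37; interest $3.44 → $347.81; payment $126.35; balance $221.46
Month 6: opening $221.46; interest $2.21 → $223.67; payment $142.24; balance $81.43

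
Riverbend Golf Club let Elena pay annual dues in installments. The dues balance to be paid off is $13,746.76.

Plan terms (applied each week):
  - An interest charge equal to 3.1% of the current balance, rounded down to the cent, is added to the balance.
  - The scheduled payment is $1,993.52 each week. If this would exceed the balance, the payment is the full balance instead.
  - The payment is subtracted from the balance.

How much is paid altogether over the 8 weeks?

Week 1: $13,746.76 +$426.14 interest = $14,172.90; pay $1,993.52 → $12,179.38
Week 2: $12,179.38 +$377.56 interest = $12,556.94; pay $1,993.52 → $10,563.42
Week 3: $10,563.42 +$327.46 interest = $10,890.88; pay $1,993.52 → $8,897.36
Week 4: $8,897.36 +$275.81 interest = $9,173.17; pay $1,993.52 → $7,179.65
Week 5: $7,179.65 +$222.56 interest = $7,402.21; pay $1,993.52 → $5,408.69
Week 6: $5,408.69 +$167.66 interest = $5,576.35; pay $1,993.52 → $3,582.83
Week 7: $3,582.83 +$111.06 interest = $3,693.89; pay $1,993.52 → $1,700.37
Week 8: $1,700.37 +$52.71 interest = $1,753.08; pay $1,753.08 → $0.00
Total paid: $15,707.72

$15,707.72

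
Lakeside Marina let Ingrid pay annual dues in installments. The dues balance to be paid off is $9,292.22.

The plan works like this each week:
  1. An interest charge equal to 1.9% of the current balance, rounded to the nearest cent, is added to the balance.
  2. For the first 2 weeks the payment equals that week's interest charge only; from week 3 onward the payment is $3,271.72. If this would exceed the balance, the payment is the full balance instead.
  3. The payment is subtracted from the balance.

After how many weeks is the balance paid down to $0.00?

Week 1: opening $9,292.22; interest $176.55 → $9,468.77; payment $176.55; balance $9,292.22
Week 2: opening $9,292.22; interest $176.55 → $9,468.77; payment $176.55; balance $9,292.22
Week 3: opening $9,292.22; interest $176.55 → $9,468.77; payment $3,271.72; balance $6,197.05
Week 4: opening $6,197.05; interest $117.74 → $6,314.79; payment $3,271.72; balance $3,043.07
Week 5: opening $3,043.07; interest $57.82 → $3,100.89; payment $3,100.89; balance $0.00
Balance reaches $0.00 in week 5.

5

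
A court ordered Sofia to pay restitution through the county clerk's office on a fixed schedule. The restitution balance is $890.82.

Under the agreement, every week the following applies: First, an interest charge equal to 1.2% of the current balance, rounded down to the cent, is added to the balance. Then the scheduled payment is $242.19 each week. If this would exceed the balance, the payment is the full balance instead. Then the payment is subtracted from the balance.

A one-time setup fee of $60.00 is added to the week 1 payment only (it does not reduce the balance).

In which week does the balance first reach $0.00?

Week 1: opening $890.82; interest $10.68 → $901.50; payment $242.19 (+ $60.00 fee); balance $659.31
Week 2: opening $659.31; interest $7.91 → $667.22; payment $242.19; balance $425.03
Week 3: opening $425.03; interest $5.10 → $430.13; payment $242.19; balance $187.94
Week 4: opening $187.94; interest $2.25 → $190.19; payment $190.19; balance $0.00
Balance reaches $0.00 in week 4.

4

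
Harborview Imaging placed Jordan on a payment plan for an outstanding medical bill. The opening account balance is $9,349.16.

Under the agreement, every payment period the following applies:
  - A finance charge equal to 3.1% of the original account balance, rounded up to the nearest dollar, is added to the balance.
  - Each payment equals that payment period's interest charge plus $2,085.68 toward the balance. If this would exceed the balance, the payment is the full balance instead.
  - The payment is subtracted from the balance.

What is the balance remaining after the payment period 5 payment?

Payment period 1: opening $9,349.16; interest $290.00 → $9,639.16; payment $2,375.68; balance $7,263.48
Payment period 2: opening $7,263.48; interest $290.00 → $7,553.48; payment $2,375.68; balance $5,177.80
Payment period 3: opening $5,177.80; interest $290.00 → $5,467.80; payment $2,375.68; balance $3,092.12
Payment period 4: opening $3,092.12; interest $290.00 → $3,382.12; payment $2,375.68; balance $1,006.44
Payment period 5: opening $1,006.44; interest $290.00 → $1,296.44; payment $1,296.44; balance $0.00

$0.00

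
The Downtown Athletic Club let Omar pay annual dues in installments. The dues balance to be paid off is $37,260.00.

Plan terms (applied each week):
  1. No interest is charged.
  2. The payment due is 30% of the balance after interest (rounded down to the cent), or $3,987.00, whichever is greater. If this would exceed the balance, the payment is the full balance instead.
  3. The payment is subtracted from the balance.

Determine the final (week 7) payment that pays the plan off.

$819.18

# | Opening | Payment | End bal
1 | $37,260.00 | $11,178.00 | $26,082.00
2 | $26,082.00 | $7,824.60 | $18,257.40
3 | $18,257.40 | $5,477.22 | $12,780.18
4 | $12,780.18 | $3,987.00 | $8,793.18
5 | $8,793.18 | $3,987.00 | $4,806.18
6 | $4,806.18 | $3,987.00 | $819.18
7 | $819.18 | $819.18 | $0.00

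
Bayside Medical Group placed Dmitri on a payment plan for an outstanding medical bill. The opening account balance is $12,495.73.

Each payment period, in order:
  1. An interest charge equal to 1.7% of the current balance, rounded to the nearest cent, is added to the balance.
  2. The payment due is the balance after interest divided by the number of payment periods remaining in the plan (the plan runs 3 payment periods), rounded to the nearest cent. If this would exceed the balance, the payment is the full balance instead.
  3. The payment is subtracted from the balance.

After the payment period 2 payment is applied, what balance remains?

Payment period 1: opening $12,495.73; interest $212.43 → $12,708.16; payment $4,236.05; balance $8,472.11
Payment period 2: opening $8,472.11; interest $144.03 → $8,616.14; payment $4,308.07; balance $4,308.07

$4,308.07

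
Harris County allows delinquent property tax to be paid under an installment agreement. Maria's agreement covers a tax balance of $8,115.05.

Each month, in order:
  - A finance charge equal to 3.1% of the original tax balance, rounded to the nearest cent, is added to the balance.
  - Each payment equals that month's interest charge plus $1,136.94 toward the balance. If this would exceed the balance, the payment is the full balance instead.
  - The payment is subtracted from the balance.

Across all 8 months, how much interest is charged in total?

$2,012.56

Month 1: $8,115.05 +$251.57 interest = $8,366.62; pay $1,388.51 → $6,978.11
Month 2: $6,978.11 +$251.57 interest = $7,229.68; pay $1,388.51 → $5,841.17
Month 3: $5,841.17 +$251.57 interest = $6,092.74; pay $1,388.51 → $4,704.23
Month 4: $4,704.23 +$251.57 interest = $4,955.80; pay $1,388.51 → $3,567.29
Month 5: $3,567.29 +$251.57 interest = $3,818.86; pay $1,388.51 → $2,430.35
Month 6: $2,430.35 +$251.57 interest = $2,681.92; pay $1,388.51 → $1,293.41
Month 7: $1,293.41 +$251.57 interest = $1,544.98; pay $1,388.51 → $156.47
Month 8: $156.47 +$251.57 interest = $408.04; pay $408.04 → $0.00
Total interest: $251.57 + $251.57 + $251.57 + $251.57 + $251.57 + $251.57 + $251.57 + $251.57 = $2,012.56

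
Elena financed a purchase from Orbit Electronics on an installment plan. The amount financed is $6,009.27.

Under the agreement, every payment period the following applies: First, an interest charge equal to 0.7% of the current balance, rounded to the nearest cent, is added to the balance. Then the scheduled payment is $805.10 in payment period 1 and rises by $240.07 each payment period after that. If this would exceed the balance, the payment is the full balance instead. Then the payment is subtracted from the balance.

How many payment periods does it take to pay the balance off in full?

5

Payment period 1: $6,009.27 +$42.06 interest = $6,051.33; pay $805.10 → $5,246.23
Payment period 2: $5,246.23 +$36.72 interest = $5,282.95; pay $1,045.17 → $4,237.78
Payment period 3: $4,237.78 +$29.66 interest = $4,267.44; pay $1,285.24 → $2,982.20
Payment period 4: $2,982.20 +$20.88 interest = $3,003.08; pay $1,525.31 → $1,477.77
Payment period 5: $1,477.77 +$10.34 interest = $1,488.11; pay $1,488.11 → $0.00
Balance reaches $0.00 in payment period 5.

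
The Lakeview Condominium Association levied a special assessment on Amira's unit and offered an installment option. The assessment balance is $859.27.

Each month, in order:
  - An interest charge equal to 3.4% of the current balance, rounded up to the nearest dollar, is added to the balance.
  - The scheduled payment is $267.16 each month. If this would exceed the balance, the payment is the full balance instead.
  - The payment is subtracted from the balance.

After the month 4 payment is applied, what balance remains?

$0.00

Month 1: opening $859.27; interest $30.00 → $889.27; payment $267.16; balance $622.11
Month 2: opening $622.11; interest $22.00 → $644.11; payment $267.16; balance $376.95
Month 3: opening $376.95; interest $13.00 → $389.95; payment $267.16; balance $122.79
Month 4: opening $122.79; interest $5.00 → $127.79; payment $127.79; balance $0.00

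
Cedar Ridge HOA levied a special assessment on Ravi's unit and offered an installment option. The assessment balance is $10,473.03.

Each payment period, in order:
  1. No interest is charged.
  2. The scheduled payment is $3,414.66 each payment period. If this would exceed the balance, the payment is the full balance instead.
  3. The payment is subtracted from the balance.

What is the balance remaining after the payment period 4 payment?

$0.00

Payment period 1: opening $10,473.03; payment $3,414.66; balance $7,058.37
Payment period 2: opening $7,058.37; payment $3,414.66; balance $3,643.71
Payment period 3: opening $3,643.71; payment $3,414.66; balance $229.05
Payment period 4: opening $229.05; payment $229.05; balance $0.00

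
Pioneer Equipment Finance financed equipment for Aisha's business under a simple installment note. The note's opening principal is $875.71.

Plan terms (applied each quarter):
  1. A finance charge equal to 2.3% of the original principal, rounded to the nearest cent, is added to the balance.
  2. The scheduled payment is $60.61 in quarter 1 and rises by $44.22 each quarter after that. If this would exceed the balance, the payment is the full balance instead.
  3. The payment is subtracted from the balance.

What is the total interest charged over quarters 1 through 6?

$120.84

Quarter 1: $875.71 +$20.14 interest = $895.85; pay $60.61 → $835.24
Quarter 2: $835.24 +$20.14 interest = $855.38; pay $104.83 → $750.55
Quarter 3: $750.55 +$20.14 interest = $770.69; pay $149.05 → $621.64
Quarter 4: $621.64 +$20.14 interest = $641.78; pay $193.27 → $448.51
Quarter 5: $448.51 +$20.14 interest = $468.65; pay $237.49 → $231.16
Quarter 6: $231.16 +$20.14 interest = $251.30; pay $251.30 → $0.00
Total interest: $20.14 + $20.14 + $20.14 + $20.14 + $20.14 + $20.14 = $120.84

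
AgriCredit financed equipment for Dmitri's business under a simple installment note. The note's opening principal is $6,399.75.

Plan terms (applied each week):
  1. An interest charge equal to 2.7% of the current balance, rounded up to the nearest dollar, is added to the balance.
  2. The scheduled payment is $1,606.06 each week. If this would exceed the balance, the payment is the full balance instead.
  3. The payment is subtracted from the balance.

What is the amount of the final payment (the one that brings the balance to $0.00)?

Week 1: opening $6,399.75; interest $173.00 → $6,572.75; payment $1,606.06; balance $4,966.69
Week 2: opening $4,966.69; interest $135.00 → $5,101.69; payment $1,606.06; balance $3,495.63
Week 3: opening $3,495.63; interest $95.00 → $3,590.63; payment $1,606.06; balance $1,984.57
Week 4: opening $1,984.57; interest $54.00 → $2,038.57; payment $1,606.06; balance $432.51
Week 5: opening $432.51; interest $12.00 → $444.51; payment $444.51; balance $0.00

$444.51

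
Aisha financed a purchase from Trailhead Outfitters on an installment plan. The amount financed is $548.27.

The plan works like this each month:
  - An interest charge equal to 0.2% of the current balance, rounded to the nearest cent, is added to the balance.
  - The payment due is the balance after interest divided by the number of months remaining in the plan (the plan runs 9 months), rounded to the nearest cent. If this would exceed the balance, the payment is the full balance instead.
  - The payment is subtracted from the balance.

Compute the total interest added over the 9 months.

Month 1: $548.27 +$1.10 interest = $549.37; pay $61.04 → $488.33
Month 2: $488.33 +$0.98 interest = $489.31; pay $61.16 → $428.15
Month 3: $428.15 +$0.86 interest = $429.01; pay $61.29 → $367.72
Month 4: $367.72 +$0.74 interest = $368.46; pay $61.41 → $307.05
Month 5: $307.05 +$0.61 interest = $307.66; pay $61.53 → $246.13
Month 6: $246.13 +$0.49 interest = $246.62; pay $61.66 → $184.96
Month 7: $184.96 +$0.37 interest = $185.33; pay $61.78 → $123.55
Month 8: $123.55 +$0.25 interest = $123.80; pay $61.90 → $61.90
Month 9: $61.90 +$0.12 interest = $62.02; pay $62.02 → $0.00
Total interest: $1.10 + $0.98 + $0.86 + $0.74 + $0.61 + $0.49 + $0.37 + $0.25 + $0.12 = $5.52

$5.52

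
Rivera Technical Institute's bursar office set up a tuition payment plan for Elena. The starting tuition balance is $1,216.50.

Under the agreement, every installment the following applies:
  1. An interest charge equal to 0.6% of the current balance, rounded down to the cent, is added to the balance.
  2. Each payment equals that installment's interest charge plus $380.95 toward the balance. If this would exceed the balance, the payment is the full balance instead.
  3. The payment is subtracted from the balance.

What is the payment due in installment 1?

Installment 1: $1,216.50 +$7.29 interest = $1,223.79; pay $388.24 → $835.55

$388.24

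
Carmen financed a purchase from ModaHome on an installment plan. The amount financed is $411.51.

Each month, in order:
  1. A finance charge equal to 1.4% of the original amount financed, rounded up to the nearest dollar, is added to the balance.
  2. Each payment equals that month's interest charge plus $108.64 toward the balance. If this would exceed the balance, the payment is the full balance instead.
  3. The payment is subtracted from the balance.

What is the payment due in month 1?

$114.64

Month 1: opening $411.51; interest $6.00 → $417.51; payment $114.64; balance $302.87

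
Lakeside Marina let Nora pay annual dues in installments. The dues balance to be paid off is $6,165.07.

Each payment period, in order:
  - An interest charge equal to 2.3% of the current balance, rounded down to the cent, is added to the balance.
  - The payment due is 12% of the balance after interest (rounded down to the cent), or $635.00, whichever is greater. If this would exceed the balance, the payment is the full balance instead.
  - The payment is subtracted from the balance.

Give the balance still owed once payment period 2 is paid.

$4,996.37

# | Opening | Interest | Payment | End bal
1 | $6,165.07 | $141.79 | $756.82 | $5,550.04
2 | $5,550.04 | $127.65 | $681.32 | $4,996.37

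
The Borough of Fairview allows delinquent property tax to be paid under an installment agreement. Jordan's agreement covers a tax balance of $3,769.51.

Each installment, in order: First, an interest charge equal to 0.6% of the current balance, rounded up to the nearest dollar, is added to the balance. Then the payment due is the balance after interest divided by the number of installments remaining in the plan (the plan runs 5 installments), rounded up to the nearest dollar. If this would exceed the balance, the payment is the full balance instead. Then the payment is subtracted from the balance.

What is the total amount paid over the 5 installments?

Installment 1: $3,769.51 +$23.00 interest = $3,792.51; pay $759.00 → $3,033.51
Installment 2: $3,033.51 +$19.00 interest = $3,052.51; pay $764.00 → $2,288.51
Installment 3: $2,288.51 +$14.00 interest = $2,302.51; pay $768.00 → $1,534.51
Installment 4: $1,534.51 +$10.00 interest = $1,544.51; pay $773.00 → $771.51
Installment 5: $771.51 +$5.00 interest = $776.51; pay $776.51 → $0.00
Total paid: $3,840.51

$3,840.51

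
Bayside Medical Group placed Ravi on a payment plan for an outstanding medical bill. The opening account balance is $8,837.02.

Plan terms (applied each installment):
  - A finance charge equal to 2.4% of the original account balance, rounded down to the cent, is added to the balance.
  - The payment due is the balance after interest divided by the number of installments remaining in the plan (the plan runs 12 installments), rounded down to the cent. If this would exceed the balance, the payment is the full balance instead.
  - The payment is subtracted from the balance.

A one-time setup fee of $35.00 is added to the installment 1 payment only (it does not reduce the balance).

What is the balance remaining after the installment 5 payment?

$5,912.59

Installment 1: opening $8,837.02; interest $212.08 → $9,049.10; payment $754.09 (+ $35.00 fee); balance $8,295.01
Installment 2: opening $8,295.01; interest $212.08 → $8,507.09; payment $773.37; balance $7,733.72
Installment 3: opening $7,733.72; interest $212.08 → $7,945.80; payment $794.58; balance $7,151.22
Installment 4: opening $7,151.22; interest $212.08 → $7,363.30; payment $818.14; balance $6,545.16
Installment 5: opening $6,545.16; interest $212.08 → $6,757.24; payment $844.65; balance $5,912.59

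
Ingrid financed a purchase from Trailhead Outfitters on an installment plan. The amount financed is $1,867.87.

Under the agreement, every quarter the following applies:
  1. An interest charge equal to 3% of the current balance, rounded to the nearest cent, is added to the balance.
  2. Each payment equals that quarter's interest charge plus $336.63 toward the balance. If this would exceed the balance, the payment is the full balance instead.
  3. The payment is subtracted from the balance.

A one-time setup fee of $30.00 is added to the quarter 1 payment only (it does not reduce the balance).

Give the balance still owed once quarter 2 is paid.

$1,194.61

# | Opening | Interest | Payment | Fee | End bal
1 | $1,867.87 | $56.04 | $392.67 | $30.00 | $1,531.24
2 | $1,531.24 | $45.94 | $382.57 | — | $1,194.61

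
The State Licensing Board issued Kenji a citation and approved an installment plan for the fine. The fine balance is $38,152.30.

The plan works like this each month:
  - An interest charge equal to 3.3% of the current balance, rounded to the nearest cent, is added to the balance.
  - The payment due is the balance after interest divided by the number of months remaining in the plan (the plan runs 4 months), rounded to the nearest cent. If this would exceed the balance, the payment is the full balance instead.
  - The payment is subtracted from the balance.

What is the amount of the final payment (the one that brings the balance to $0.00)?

$10,860.81

# | Opening | Interest | Payment | End bal
1 | $38,152.30 | $1,259.03 | $9,852.83 | $29,558.50
2 | $29,558.50 | $975.43 | $10,177.98 | $20,355.95
3 | $20,355.95 | $671.75 | $10,513.85 | $10,513.85
4 | $10,513.85 | $346.96 | $10,860.81 | $0.00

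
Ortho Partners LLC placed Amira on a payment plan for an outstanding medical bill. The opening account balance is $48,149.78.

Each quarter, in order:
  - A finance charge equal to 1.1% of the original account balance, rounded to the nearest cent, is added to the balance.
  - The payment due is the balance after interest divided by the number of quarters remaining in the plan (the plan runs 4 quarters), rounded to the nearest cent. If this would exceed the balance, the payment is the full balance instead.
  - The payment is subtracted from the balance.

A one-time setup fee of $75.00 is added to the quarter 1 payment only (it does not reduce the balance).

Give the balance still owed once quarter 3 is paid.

$12,611.23

# | Opening | Interest | Payment | Fee | End bal
1 | $48,149.78 | $529.65 | $12,169.86 | $75.00 | $36,509.57
2 | $36,509.57 | $529.65 | $12,346.41 | — | $24,692.81
3 | $24,692.81 | $529.65 | $12,611.23 | — | $12,611.23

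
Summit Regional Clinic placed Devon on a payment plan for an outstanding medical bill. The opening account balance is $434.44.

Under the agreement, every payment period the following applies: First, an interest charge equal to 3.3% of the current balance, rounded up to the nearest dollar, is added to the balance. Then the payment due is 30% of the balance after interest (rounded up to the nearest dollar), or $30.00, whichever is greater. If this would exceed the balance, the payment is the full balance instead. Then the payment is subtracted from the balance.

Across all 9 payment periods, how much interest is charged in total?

$52.00

# | Opening | Interest | Payment | End bal
1 | $434.44 | $15.00 | $135.00 | $314.44
2 | $314.44 | $11.00 | $98.00 | $227.44
3 | $227.44 | $8.00 | $71.00 | $164.44
4 | $164.44 | $6.00 | $52.00 | $118.44
5 | $118.44 | $4.00 | $37.00 | $85.44
6 | $85.44 | $3.00 | $30.00 | $58.44
7 | $58.44 | $2.00 | $30.00 | $30.44
8 | $30.44 | $2.00 | $30.00 | $2.44
9 | $2.44 | $1.00 | $3.44 | $0.00
Total interest: $15.00 + $11.00 + $8.00 + $6.00 + $4.00 + $3.00 + $2.00 + $2.00 + $1.00 = $52.00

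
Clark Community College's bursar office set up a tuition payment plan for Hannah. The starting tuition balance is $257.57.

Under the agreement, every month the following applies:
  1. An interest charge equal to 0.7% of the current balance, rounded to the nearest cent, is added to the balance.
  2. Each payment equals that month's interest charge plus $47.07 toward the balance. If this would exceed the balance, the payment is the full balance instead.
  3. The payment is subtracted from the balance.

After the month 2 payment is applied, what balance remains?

$163.43

# | Opening | Interest | Payment | End bal
1 | $257.57 | $1.80 | $48.87 | $210.50
2 | $210.50 | $1.47 | $48.54 | $163.43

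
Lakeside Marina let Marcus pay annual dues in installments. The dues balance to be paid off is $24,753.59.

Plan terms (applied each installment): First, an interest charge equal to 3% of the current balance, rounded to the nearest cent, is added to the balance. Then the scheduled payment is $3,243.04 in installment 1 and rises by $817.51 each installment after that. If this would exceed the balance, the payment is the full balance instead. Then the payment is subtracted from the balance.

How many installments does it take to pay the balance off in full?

6

Installment 1: $24,753.59 +$742.61 interest = $25,496.20; pay $3,243.04 → $22,253.16
Installment 2: $22,253.16 +$667.59 interest = $22,920.75; pay $4,060.55 → $18,860.20
Installment 3: $18,860.20 +$565.81 interest = $19,426.01; pay $4,878.06 → $14,547.95
Installment 4: $14,547.95 +$436.44 interest = $14,984.39; pay $5,695.57 → $9,288.82
Installment 5: $9,288.82 +$278.66 interest = $9,567.48; pay $6,513.08 → $3,054.40
Installment 6: $3,054.40 +$91.63 interest = $3,146.03; pay $3,146.03 → $0.00
Balance reaches $0.00 in installment 6.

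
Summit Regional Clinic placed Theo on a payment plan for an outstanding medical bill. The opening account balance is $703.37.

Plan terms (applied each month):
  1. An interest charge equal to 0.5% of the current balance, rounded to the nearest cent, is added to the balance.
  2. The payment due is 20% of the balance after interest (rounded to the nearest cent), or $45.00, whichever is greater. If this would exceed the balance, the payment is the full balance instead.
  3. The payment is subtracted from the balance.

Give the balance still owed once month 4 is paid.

# | Opening | Interest | Payment | End bal
1 | $703.37 | $3.52 | $141.38 | $565.51
2 | $565.51 | $2.83 | $113.67 | $454.67
3 | $454.67 | $2.27 | $91.39 | $365.55
4 | $365.55 | $1.83 | $73.48 | $293.90

$293.90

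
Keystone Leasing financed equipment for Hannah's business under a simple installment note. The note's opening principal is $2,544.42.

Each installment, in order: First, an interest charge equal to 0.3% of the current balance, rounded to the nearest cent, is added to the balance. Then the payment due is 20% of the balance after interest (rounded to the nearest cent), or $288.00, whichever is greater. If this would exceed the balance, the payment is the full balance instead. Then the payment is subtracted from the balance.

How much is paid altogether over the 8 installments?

$2,574.25

Installment 1: $2,544.42 +$7.63 interest = $2,552.05; pay $510.41 → $2,041.64
Installment 2: $2,041.64 +$6.12 interest = $2,047.76; pay $409.55 → $1,638.21
Installment 3: $1,638.21 +$4.91 interest = $1,643.12; pay $328.62 → $1,314.50
Installment 4: $1,314.50 +$3.94 interest = $1,318.44; pay $288.00 → $1,030.44
Installment 5: $1,030.44 +$3.09 interest = $1,033.53; pay $288.00 → $745.53
Installment 6: $745.53 +$2.24 interest = $747.77; pay $288.00 → $459.77
Installment 7: $459.77 +$1.38 interest = $461.15; pay $288.00 → $173.15
Installment 8: $173.15 +$0.52 interest = $173.67; pay $173.67 → $0.00
Total paid: $2,574.25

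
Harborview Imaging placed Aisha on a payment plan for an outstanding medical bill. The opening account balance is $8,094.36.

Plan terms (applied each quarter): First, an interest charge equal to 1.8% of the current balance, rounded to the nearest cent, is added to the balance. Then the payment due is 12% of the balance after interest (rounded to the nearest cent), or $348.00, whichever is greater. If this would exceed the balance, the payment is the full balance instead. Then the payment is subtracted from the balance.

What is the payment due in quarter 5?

$636.84

Quarter 1: $8,094.36 +$145.70 interest = $8,240.06; pay $988.81 → $7,251.25
Quarter 2: $7,251.25 +$130.52 interest = $7,381.77; pay $885.81 → $6,495.96
Quarter 3: $6,495.96 +$116.93 interest = $6,612.89; pay $793.55 → $5,819.34
Quarter 4: $5,819.34 +$104.75 interest = $5,924.09; pay $710.89 → $5,213.20
Quarter 5: $5,213.20 +$93.84 interest = $5,307.04; pay $636.84 → $4,670.20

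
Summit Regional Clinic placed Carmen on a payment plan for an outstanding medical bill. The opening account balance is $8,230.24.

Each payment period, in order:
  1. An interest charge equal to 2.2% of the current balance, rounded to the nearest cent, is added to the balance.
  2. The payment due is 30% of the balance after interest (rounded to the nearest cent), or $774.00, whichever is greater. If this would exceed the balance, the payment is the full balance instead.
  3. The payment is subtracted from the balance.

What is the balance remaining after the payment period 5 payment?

Payment period 1: opening $8,230.24; interest $181.07 → $8,411.31; payment $2,523.39; balance $5,887.92
Payment period 2: opening $5,887.92; interest $129.53 → $6,017.45; payment $1,805.24; balance $4,212.21
Payment period 3: opening $4,212.21; interest $92.67 → $4,304.88; payment $1,291.46; balance $3,013.42
Payment period 4: opening $3,013.42; interest $66.30 → $3,079.72; payment $923.92; balance $2,155.80
Payment period 5: opening $2,155.80; interest $47.43 → $2,203.23; payment $774.00; balance $1,429.23

$1,429.23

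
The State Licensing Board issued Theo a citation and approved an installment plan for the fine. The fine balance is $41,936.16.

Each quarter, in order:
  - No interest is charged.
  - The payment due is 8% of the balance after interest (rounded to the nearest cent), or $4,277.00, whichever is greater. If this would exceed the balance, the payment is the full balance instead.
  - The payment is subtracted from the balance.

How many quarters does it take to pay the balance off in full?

Quarter 1: opening $41,936.16; payment $4,277.00; balance $37,659.16
Quarter 2: opening $37,659.16; payment $4,277.00; balance $33,382.16
Quarter 3: opening $33,382.16; payment $4,277.00; balance $29,105.16
Quarter 4: opening $29,105.16; payment $4,277.00; balance $24,828.16
Quarter 5: opening $24,828.16; payment $4,277.00; balance $20,551.16
Quarter 6: opening $20,551.16; payment $4,277.00; balance $16,274.16
Quarter 7: opening $16,274.16; payment $4,277.00; balance $11,997.16
Quarter 8: opening $11,997.16; payment $4,277.00; balance $7,720.16
Quarter 9: opening $7,720.16; payment $4,277.00; balance $3,443.16
Quarter 10: opening $3,443.16; payment $3,443.16; balance $0.00
Balance reaches $0.00 in quarter 10.

10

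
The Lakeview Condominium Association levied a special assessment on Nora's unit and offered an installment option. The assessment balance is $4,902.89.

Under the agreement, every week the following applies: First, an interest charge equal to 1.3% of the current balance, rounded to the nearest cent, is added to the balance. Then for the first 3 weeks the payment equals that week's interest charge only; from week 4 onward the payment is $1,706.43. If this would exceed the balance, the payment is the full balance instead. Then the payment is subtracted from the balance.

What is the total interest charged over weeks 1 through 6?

Week 1: $4,902.89 +$63.74 interest = $4,966.63; pay $63.74 → $4,902.89
Week 2: $4,902.89 +$63.74 interest = $4,966.63; pay $63.74 → $4,902.89
Week 3: $4,902.89 +$63.74 interest = $4,966.63; pay $63.74 → $4,902.89
Week 4: $4,902.89 +$63.74 interest = $4,966.63; pay $1,706.43 → $3,260.20
Week 5: $3,260.20 +$42.38 interest = $3,302.58; pay $1,706.43 → $1,596.15
Week 6: $1,596.15 +$20.75 interest = $1,616.90; pay $1,616.90 → $0.00
Total interest: $63.74 + $63.74 + $63.74 + $63.74 + $42.38 + $20.75 = $318.09

$318.09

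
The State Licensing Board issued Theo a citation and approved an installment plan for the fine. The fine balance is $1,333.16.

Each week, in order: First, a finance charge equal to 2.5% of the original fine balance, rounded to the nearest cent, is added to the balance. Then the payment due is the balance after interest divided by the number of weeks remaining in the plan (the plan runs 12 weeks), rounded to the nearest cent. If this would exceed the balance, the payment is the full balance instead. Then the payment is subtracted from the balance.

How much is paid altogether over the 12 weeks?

$1,733.12

# | Opening | Interest | Payment | End bal
1 | $1,333.16 | $33.33 | $113.87 | $1,252.62
2 | $1,252.62 | $33.33 | $116.90 | $1,169.05
3 | $1,169.05 | $33.33 | $120.24 | $1,082.14
4 | $1,082.14 | $33.33 | $123.94 | $991.53
5 | $991.53 | $33.33 | $128.11 | $896.75
6 | $896.75 | $33.33 | $132.87 | $797.21
7 | $797.21 | $33.33 | $138.42 | $692.12
8 | $692.12 | $33.33 | $145.09 | $580.36
9 | $580.36 | $33.33 | $153.42 | $460.27
10 | $460.27 | $33.33 | $164.53 | $329.07
11 | $329.07 | $33.33 | $181.20 | $181.20
12 | $181.20 | $33.33 | $214.53 | $0.00
Total paid: $1,733.12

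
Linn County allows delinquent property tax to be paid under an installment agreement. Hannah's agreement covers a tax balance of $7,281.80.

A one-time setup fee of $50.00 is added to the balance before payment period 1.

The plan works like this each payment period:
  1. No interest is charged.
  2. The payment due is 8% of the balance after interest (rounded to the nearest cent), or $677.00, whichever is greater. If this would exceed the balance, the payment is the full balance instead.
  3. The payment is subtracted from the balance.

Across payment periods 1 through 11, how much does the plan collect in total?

$7,331.80

Payment period 1: $7,331.80 − $677.00 → $6,654.80
Payment period 2: $6,654.80 − $677.00 → $5,977.80
Payment period 3: $5,977.80 − $677.00 → $5,300.80
Payment period 4: $5,300.80 − $677.00 → $4,623.80
Payment period 5: $4,623.80 − $677.00 → $3,946.80
Payment period 6: $3,946.80 − $677.00 → $3,269.80
Payment period 7: $3,269.80 − $677.00 → $2,592.80
Payment period 8: $2,592.80 − $677.00 → $1,915.80
Payment period 9: $1,915.80 − $677.00 → $1,238.80
Payment period 10: $1,238.80 − $677.00 → $561.80
Payment period 11: $561.80 − $561.80 → $0.00
Total paid: $7,331.80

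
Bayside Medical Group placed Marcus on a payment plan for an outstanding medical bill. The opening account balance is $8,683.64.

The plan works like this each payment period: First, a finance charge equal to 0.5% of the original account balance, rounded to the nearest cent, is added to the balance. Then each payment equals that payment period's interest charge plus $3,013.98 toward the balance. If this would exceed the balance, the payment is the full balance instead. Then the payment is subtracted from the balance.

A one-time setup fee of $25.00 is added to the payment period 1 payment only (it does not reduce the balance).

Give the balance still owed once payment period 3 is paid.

$0.00

Payment period 1: opening $8,683.64; interest $43.42 → $8,727.06; payment $3,057.40 (+ $25.00 fee); balance $5,669.66
Payment period 2: opening $5,669.66; interest $43.42 → $5,713.08; payment $3,057.40; balance $2,655.68
Payment period 3: opening $2,655.68; interest $43.42 → $2,699.10; payment $2,699.10; balance $0.00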